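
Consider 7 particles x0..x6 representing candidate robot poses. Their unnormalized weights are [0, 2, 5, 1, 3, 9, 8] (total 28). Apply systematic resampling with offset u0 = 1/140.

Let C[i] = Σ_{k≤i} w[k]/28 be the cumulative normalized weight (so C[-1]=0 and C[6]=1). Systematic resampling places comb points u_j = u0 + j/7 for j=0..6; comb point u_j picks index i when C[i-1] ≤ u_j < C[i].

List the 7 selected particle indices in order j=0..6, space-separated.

1 2 4 5 5 6 6

C = [0, 1/14, 1/4, 2/7, 11/28, 5/7, 1]
j=0: u_0=1/140 ∈ [0, 1/14) → index 1
j=1: u_1=3/20 ∈ [1/14, 1/4) → index 2
j=2: u_2=41/140 ∈ [2/7, 11/28) → index 4
j=3: u_3=61/140 ∈ [11/28, 5/7) → index 5
j=4: u_4=81/140 ∈ [11/28, 5/7) → index 5
j=5: u_5=101/140 ∈ [5/7, 1) → index 6
j=6: u_6=121/140 ∈ [5/7, 1) → index 6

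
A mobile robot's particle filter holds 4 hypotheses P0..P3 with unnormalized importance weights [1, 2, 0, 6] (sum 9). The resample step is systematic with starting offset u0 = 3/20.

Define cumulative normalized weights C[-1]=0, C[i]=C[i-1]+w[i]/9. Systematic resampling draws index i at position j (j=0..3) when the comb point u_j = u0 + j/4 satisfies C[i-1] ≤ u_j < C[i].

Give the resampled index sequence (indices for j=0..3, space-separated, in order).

1 3 3 3

C = [1/9, 1/3, 1/3, 1]
j=0: u_0=3/20 ∈ [1/9, 1/3) → index 1
j=1: u_1=2/5 ∈ [1/3, 1) → index 3
j=2: u_2=13/20 ∈ [1/3, 1) → index 3
j=3: u_3=9/10 ∈ [1/3, 1) → index 3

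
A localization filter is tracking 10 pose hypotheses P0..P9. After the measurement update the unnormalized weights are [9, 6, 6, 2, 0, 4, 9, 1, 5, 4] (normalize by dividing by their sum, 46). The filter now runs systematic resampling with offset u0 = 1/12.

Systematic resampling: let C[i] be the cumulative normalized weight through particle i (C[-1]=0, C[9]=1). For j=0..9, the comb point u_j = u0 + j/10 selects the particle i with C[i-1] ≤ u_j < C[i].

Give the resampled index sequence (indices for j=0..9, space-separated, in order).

C = [9/46, 15/46, 21/46, 1/2, 1/2, 27/46, 18/23, 37/46, 21/23, 1]
j=0: u_0=1/12 ∈ [0, 9/46) → index 0
j=1: u_1=11/60 ∈ [0, 9/46) → index 0
j=2: u_2=17/60 ∈ [9/46, 15/46) → index 1
j=3: u_3=23/60 ∈ [15/46, 21/46) → index 2
j=4: u_4=29/60 ∈ [21/46, 1/2) → index 3
j=5: u_5=7/12 ∈ [1/2, 27/46) → index 5
j=6: u_6=41/60 ∈ [27/46, 18/23) → index 6
j=7: u_7=47/60 ∈ [18/23, 37/46) → index 7
j=8: u_8=53/60 ∈ [37/46, 21/23) → index 8
j=9: u_9=59/60 ∈ [21/23, 1) → index 9

0 0 1 2 3 5 6 7 8 9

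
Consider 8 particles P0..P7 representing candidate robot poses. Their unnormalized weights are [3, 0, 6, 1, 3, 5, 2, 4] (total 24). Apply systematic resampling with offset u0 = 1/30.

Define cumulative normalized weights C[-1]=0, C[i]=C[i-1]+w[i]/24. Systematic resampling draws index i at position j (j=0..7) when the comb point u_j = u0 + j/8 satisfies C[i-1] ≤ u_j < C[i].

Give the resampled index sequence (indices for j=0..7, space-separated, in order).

0 2 2 3 4 5 6 7

C = [1/8, 1/8, 3/8, 5/12, 13/24, 3/4, 5/6, 1]
j=0: u_0=1/30 ∈ [0, 1/8) → index 0
j=1: u_1=19/120 ∈ [1/8, 3/8) → index 2
j=2: u_2=17/60 ∈ [1/8, 3/8) → index 2
j=3: u_3=49/120 ∈ [3/8, 5/12) → index 3
j=4: u_4=8/15 ∈ [5/12, 13/24) → index 4
j=5: u_5=79/120 ∈ [13/24, 3/4) → index 5
j=6: u_6=47/60 ∈ [3/4, 5/6) → index 6
j=7: u_7=109/120 ∈ [5/6, 1) → index 7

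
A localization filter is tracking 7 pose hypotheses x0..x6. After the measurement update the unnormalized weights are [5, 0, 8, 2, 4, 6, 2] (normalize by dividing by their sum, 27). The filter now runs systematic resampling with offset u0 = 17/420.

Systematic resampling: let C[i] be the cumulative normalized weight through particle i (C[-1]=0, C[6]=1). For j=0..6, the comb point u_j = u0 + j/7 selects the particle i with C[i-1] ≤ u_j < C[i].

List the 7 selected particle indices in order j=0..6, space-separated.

C = [5/27, 5/27, 13/27, 5/9, 19/27, 25/27, 1]
j=0: u_0=17/420 ∈ [0, 5/27) → index 0
j=1: u_1=11/60 ∈ [0, 5/27) → index 0
j=2: u_2=137/420 ∈ [5/27, 13/27) → index 2
j=3: u_3=197/420 ∈ [5/27, 13/27) → index 2
j=4: u_4=257/420 ∈ [5/9, 19/27) → index 4
j=5: u_5=317/420 ∈ [19/27, 25/27) → index 5
j=6: u_6=377/420 ∈ [19/27, 25/27) → index 5

0 0 2 2 4 5 5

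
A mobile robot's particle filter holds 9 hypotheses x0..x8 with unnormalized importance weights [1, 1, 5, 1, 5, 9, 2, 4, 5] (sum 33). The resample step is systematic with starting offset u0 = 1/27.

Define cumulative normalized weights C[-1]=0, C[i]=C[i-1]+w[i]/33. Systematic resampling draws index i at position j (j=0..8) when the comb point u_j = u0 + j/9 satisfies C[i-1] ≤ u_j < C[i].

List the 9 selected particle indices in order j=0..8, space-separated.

C = [1/33, 2/33, 7/33, 8/33, 13/33, 2/3, 8/11, 28/33, 1]
j=0: u_0=1/27 ∈ [1/33, 2/33) → index 1
j=1: u_1=4/27 ∈ [2/33, 7/33) → index 2
j=2: u_2=7/27 ∈ [8/33, 13/33) → index 4
j=3: u_3=10/27 ∈ [8/33, 13/33) → index 4
j=4: u_4=13/27 ∈ [13/33, 2/3) → index 5
j=5: u_5=16/27 ∈ [13/33, 2/3) → index 5
j=6: u_6=19/27 ∈ [2/3, 8/11) → index 6
j=7: u_7=22/27 ∈ [8/11, 28/33) → index 7
j=8: u_8=25/27 ∈ [28/33, 1) → index 8

1 2 4 4 5 5 6 7 8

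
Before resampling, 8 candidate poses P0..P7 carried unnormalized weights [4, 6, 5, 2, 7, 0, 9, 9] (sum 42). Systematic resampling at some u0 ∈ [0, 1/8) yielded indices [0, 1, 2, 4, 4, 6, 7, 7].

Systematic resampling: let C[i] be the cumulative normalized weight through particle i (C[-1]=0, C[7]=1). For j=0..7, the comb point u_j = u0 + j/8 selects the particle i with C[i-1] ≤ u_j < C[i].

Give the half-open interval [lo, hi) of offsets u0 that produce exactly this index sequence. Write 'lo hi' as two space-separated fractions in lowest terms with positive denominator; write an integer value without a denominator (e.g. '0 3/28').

C = [2/21, 5/21, 5/14, 17/42, 4/7, 4/7, 11/14, 1]
j=0 picked index 0: u0 ∈ [0, 2/21)
j=1 picked index 1: u0 ∈ [-5/168, 19/168)
j=2 picked index 2: u0 ∈ [-1/84, 3/28)
j=3 picked index 4: u0 ∈ [5/168, 11/56)
j=4 picked index 4: u0 ∈ [-2/21, 1/14)
j=5 picked index 6: u0 ∈ [-3/56, 9/56)
j=6 picked index 7: u0 ∈ [1/28, 1/4)
j=7 picked index 7: u0 ∈ [-5/56, 1/8)
intersection: [1/28, 1/14)

1/28 1/14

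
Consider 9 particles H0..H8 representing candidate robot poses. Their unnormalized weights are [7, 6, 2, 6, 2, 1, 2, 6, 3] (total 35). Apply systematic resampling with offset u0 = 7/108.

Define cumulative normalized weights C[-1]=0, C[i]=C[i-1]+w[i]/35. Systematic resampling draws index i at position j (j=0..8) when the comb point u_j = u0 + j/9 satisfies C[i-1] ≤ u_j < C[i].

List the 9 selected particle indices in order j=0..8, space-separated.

0 0 1 2 3 4 6 7 8

C = [1/5, 13/35, 3/7, 3/5, 23/35, 24/35, 26/35, 32/35, 1]
j=0: u_0=7/108 ∈ [0, 1/5) → index 0
j=1: u_1=19/108 ∈ [0, 1/5) → index 0
j=2: u_2=31/108 ∈ [1/5, 13/35) → index 1
j=3: u_3=43/108 ∈ [13/35, 3/7) → index 2
j=4: u_4=55/108 ∈ [3/7, 3/5) → index 3
j=5: u_5=67/108 ∈ [3/5, 23/35) → index 4
j=6: u_6=79/108 ∈ [24/35, 26/35) → index 6
j=7: u_7=91/108 ∈ [26/35, 32/35) → index 7
j=8: u_8=103/108 ∈ [32/35, 1) → index 8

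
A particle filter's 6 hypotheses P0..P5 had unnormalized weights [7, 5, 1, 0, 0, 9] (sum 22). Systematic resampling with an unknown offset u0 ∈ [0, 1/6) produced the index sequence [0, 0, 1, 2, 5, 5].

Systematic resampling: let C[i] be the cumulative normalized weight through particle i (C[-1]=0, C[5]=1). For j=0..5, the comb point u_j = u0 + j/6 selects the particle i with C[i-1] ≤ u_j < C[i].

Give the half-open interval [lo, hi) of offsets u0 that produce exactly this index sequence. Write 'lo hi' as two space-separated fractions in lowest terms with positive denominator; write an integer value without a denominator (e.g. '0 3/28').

C = [7/22, 6/11, 13/22, 13/22, 13/22, 1]
j=0 picked index 0: u0 ∈ [0, 7/22)
j=1 picked index 0: u0 ∈ [-1/6, 5/33)
j=2 picked index 1: u0 ∈ [-1/66, 7/33)
j=3 picked index 2: u0 ∈ [1/22, 1/11)
j=4 picked index 5: u0 ∈ [-5/66, 1/3)
j=5 picked index 5: u0 ∈ [-8/33, 1/6)
intersection: [1/22, 1/11)

1/22 1/11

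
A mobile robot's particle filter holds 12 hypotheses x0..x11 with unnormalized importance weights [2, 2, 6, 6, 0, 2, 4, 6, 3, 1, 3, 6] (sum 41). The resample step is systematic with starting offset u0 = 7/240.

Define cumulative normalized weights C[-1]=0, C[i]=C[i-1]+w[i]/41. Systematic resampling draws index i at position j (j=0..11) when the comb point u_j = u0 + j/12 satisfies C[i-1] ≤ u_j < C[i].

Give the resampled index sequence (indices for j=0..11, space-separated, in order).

C = [2/41, 4/41, 10/41, 16/41, 16/41, 18/41, 22/41, 28/41, 31/41, 32/41, 35/41, 1]
j=0: u_0=7/240 ∈ [0, 2/41) → index 0
j=1: u_1=9/80 ∈ [4/41, 10/41) → index 2
j=2: u_2=47/240 ∈ [4/41, 10/41) → index 2
j=3: u_3=67/240 ∈ [10/41, 16/41) → index 3
j=4: u_4=29/80 ∈ [10/41, 16/41) → index 3
j=5: u_5=107/240 ∈ [18/41, 22/41) → index 6
j=6: u_6=127/240 ∈ [18/41, 22/41) → index 6
j=7: u_7=49/80 ∈ [22/41, 28/41) → index 7
j=8: u_8=167/240 ∈ [28/41, 31/41) → index 8
j=9: u_9=187/240 ∈ [31/41, 32/41) → index 9
j=10: u_10=69/80 ∈ [35/41, 1) → index 11
j=11: u_11=227/240 ∈ [35/41, 1) → index 11

0 2 2 3 3 6 6 7 8 9 11 11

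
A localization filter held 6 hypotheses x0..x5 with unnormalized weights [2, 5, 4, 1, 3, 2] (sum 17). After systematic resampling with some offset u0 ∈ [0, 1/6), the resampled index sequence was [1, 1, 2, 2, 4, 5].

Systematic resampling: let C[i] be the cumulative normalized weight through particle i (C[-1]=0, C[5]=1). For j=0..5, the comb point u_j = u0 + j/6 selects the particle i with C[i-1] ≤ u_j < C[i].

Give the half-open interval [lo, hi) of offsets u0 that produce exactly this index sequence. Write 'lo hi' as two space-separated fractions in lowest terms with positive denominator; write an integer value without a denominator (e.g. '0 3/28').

2/17 5/34

C = [2/17, 7/17, 11/17, 12/17, 15/17, 1]
j=0 picked index 1: u0 ∈ [2/17, 7/17)
j=1 picked index 1: u0 ∈ [-5/102, 25/102)
j=2 picked index 2: u0 ∈ [4/51, 16/51)
j=3 picked index 2: u0 ∈ [-3/34, 5/34)
j=4 picked index 4: u0 ∈ [2/51, 11/51)
j=5 picked index 5: u0 ∈ [5/102, 1/6)
intersection: [2/17, 5/34)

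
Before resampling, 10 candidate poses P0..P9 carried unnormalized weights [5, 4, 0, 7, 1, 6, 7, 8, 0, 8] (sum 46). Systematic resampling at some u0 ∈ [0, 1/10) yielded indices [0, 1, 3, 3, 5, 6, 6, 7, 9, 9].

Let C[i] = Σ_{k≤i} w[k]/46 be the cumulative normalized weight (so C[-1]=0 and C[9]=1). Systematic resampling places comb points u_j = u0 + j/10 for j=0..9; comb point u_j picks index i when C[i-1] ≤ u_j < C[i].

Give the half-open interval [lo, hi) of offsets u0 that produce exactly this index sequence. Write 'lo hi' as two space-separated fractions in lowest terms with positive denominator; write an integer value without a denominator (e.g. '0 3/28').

3/115 11/230

C = [5/46, 9/46, 9/46, 8/23, 17/46, 1/2, 15/23, 19/23, 19/23, 1]
j=0 picked index 0: u0 ∈ [0, 5/46)
j=1 picked index 1: u0 ∈ [1/115, 11/115)
j=2 picked index 3: u0 ∈ [-1/230, 17/115)
j=3 picked index 3: u0 ∈ [-12/115, 11/230)
j=4 picked index 5: u0 ∈ [-7/230, 1/10)
j=5 picked index 6: u0 ∈ [0, 7/46)
j=6 picked index 6: u0 ∈ [-1/10, 6/115)
j=7 picked index 7: u0 ∈ [-11/230, 29/230)
j=8 picked index 9: u0 ∈ [3/115, 1/5)
j=9 picked index 9: u0 ∈ [-17/230, 1/10)
intersection: [3/115, 11/230)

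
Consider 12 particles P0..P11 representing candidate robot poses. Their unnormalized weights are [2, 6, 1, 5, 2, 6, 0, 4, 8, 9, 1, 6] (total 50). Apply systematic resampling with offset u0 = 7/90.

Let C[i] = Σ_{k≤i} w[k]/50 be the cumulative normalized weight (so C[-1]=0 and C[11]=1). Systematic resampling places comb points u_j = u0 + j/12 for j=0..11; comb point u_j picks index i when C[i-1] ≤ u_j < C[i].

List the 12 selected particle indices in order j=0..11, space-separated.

1 2 3 5 5 7 8 8 9 9 11 11

C = [1/25, 4/25, 9/50, 7/25, 8/25, 11/25, 11/25, 13/25, 17/25, 43/50, 22/25, 1]
j=0: u_0=7/90 ∈ [1/25, 4/25) → index 1
j=1: u_1=29/180 ∈ [4/25, 9/50) → index 2
j=2: u_2=11/45 ∈ [9/50, 7/25) → index 3
j=3: u_3=59/180 ∈ [8/25, 11/25) → index 5
j=4: u_4=37/90 ∈ [8/25, 11/25) → index 5
j=5: u_5=89/180 ∈ [11/25, 13/25) → index 7
j=6: u_6=26/45 ∈ [13/25, 17/25) → index 8
j=7: u_7=119/180 ∈ [13/25, 17/25) → index 8
j=8: u_8=67/90 ∈ [17/25, 43/50) → index 9
j=9: u_9=149/180 ∈ [17/25, 43/50) → index 9
j=10: u_10=41/45 ∈ [22/25, 1) → index 11
j=11: u_11=179/180 ∈ [22/25, 1) → index 11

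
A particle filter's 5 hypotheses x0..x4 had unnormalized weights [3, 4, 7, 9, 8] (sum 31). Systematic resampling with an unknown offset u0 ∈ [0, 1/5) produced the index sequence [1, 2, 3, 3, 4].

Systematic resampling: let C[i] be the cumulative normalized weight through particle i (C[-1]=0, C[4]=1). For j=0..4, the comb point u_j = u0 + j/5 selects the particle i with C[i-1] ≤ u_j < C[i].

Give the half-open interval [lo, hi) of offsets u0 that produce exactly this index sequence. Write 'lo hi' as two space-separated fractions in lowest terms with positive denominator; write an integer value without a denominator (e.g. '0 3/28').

C = [3/31, 7/31, 14/31, 23/31, 1]
j=0 picked index 1: u0 ∈ [3/31, 7/31)
j=1 picked index 2: u0 ∈ [4/155, 39/155)
j=2 picked index 3: u0 ∈ [8/155, 53/155)
j=3 picked index 3: u0 ∈ [-23/155, 22/155)
j=4 picked index 4: u0 ∈ [-9/155, 1/5)
intersection: [3/31, 22/155)

3/31 22/155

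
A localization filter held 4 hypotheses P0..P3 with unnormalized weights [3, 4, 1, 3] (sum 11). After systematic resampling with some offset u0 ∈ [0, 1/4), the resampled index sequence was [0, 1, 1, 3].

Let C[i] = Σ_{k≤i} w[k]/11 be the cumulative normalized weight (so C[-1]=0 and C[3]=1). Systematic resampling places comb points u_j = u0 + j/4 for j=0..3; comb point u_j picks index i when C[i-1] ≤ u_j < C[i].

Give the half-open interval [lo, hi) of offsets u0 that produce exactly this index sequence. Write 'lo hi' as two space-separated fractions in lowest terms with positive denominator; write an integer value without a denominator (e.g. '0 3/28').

C = [3/11, 7/11, 8/11, 1]
j=0 picked index 0: u0 ∈ [0, 3/11)
j=1 picked index 1: u0 ∈ [1/44, 17/44)
j=2 picked index 1: u0 ∈ [-5/22, 3/22)
j=3 picked index 3: u0 ∈ [-1/44, 1/4)
intersection: [1/44, 3/22)

1/44 3/22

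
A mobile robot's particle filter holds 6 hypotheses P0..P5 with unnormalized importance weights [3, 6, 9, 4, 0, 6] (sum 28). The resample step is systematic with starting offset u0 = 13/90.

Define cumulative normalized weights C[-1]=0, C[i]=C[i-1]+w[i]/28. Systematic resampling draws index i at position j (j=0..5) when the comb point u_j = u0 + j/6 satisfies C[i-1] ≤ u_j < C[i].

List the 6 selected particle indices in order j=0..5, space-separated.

1 1 2 3 5 5

C = [3/28, 9/28, 9/14, 11/14, 11/14, 1]
j=0: u_0=13/90 ∈ [3/28, 9/28) → index 1
j=1: u_1=14/45 ∈ [3/28, 9/28) → index 1
j=2: u_2=43/90 ∈ [9/28, 9/14) → index 2
j=3: u_3=29/45 ∈ [9/14, 11/14) → index 3
j=4: u_4=73/90 ∈ [11/14, 1) → index 5
j=5: u_5=44/45 ∈ [11/14, 1) → index 5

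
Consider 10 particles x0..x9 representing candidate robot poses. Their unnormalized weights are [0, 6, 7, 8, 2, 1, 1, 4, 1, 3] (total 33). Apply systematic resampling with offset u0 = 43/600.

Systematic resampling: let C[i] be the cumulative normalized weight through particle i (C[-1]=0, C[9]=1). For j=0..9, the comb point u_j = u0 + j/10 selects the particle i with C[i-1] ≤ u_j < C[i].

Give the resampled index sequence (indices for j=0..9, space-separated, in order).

1 1 2 2 3 3 4 7 7 9

C = [0, 2/11, 13/33, 7/11, 23/33, 8/11, 25/33, 29/33, 10/11, 1]
j=0: u_0=43/600 ∈ [0, 2/11) → index 1
j=1: u_1=103/600 ∈ [0, 2/11) → index 1
j=2: u_2=163/600 ∈ [2/11, 13/33) → index 2
j=3: u_3=223/600 ∈ [2/11, 13/33) → index 2
j=4: u_4=283/600 ∈ [13/33, 7/11) → index 3
j=5: u_5=343/600 ∈ [13/33, 7/11) → index 3
j=6: u_6=403/600 ∈ [7/11, 23/33) → index 4
j=7: u_7=463/600 ∈ [25/33, 29/33) → index 7
j=8: u_8=523/600 ∈ [25/33, 29/33) → index 7
j=9: u_9=583/600 ∈ [10/11, 1) → index 9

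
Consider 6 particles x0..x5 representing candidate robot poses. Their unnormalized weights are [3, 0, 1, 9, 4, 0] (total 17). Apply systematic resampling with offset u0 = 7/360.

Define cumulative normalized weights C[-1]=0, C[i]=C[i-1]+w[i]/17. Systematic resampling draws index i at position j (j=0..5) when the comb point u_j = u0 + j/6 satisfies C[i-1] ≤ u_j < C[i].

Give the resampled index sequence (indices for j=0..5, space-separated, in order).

0 2 3 3 3 4

C = [3/17, 3/17, 4/17, 13/17, 1, 1]
j=0: u_0=7/360 ∈ [0, 3/17) → index 0
j=1: u_1=67/360 ∈ [3/17, 4/17) → index 2
j=2: u_2=127/360 ∈ [4/17, 13/17) → index 3
j=3: u_3=187/360 ∈ [4/17, 13/17) → index 3
j=4: u_4=247/360 ∈ [4/17, 13/17) → index 3
j=5: u_5=307/360 ∈ [13/17, 1) → index 4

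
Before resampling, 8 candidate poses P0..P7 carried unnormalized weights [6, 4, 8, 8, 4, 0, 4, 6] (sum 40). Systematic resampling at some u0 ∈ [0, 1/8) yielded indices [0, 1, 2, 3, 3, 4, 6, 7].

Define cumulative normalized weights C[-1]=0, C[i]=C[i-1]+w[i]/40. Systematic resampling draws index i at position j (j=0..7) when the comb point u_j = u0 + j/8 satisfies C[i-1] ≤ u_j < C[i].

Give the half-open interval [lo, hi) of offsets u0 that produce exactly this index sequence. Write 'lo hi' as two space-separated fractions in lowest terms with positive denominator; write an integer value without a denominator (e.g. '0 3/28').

3/40 1/10

C = [3/20, 1/4, 9/20, 13/20, 3/4, 3/4, 17/20, 1]
j=0 picked index 0: u0 ∈ [0, 3/20)
j=1 picked index 1: u0 ∈ [1/40, 1/8)
j=2 picked index 2: u0 ∈ [0, 1/5)
j=3 picked index 3: u0 ∈ [3/40, 11/40)
j=4 picked index 3: u0 ∈ [-1/20, 3/20)
j=5 picked index 4: u0 ∈ [1/40, 1/8)
j=6 picked index 6: u0 ∈ [0, 1/10)
j=7 picked index 7: u0 ∈ [-1/40, 1/8)
intersection: [3/40, 1/10)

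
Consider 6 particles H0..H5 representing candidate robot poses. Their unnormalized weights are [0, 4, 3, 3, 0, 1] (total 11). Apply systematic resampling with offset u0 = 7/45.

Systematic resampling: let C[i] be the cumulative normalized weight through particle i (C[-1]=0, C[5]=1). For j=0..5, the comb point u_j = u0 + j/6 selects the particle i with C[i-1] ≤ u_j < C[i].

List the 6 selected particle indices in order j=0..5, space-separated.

1 1 2 3 3 5

C = [0, 4/11, 7/11, 10/11, 10/11, 1]
j=0: u_0=7/45 ∈ [0, 4/11) → index 1
j=1: u_1=29/90 ∈ [0, 4/11) → index 1
j=2: u_2=22/45 ∈ [4/11, 7/11) → index 2
j=3: u_3=59/90 ∈ [7/11, 10/11) → index 3
j=4: u_4=37/45 ∈ [7/11, 10/11) → index 3
j=5: u_5=89/90 ∈ [10/11, 1) → index 5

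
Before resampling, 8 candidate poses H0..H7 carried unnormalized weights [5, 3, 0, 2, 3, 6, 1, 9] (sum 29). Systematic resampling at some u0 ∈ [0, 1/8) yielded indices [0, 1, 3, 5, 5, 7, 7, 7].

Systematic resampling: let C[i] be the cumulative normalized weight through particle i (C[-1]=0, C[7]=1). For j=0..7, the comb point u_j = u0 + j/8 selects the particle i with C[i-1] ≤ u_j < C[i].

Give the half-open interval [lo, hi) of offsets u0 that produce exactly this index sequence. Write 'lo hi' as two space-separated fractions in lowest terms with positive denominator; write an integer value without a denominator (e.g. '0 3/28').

17/232 11/116

C = [5/29, 8/29, 8/29, 10/29, 13/29, 19/29, 20/29, 1]
j=0 picked index 0: u0 ∈ [0, 5/29)
j=1 picked index 1: u0 ∈ [11/232, 35/232)
j=2 picked index 3: u0 ∈ [3/116, 11/116)
j=3 picked index 5: u0 ∈ [17/232, 65/232)
j=4 picked index 5: u0 ∈ [-3/58, 9/58)
j=5 picked index 7: u0 ∈ [15/232, 3/8)
j=6 picked index 7: u0 ∈ [-7/116, 1/4)
j=7 picked index 7: u0 ∈ [-43/232, 1/8)
intersection: [17/232, 11/116)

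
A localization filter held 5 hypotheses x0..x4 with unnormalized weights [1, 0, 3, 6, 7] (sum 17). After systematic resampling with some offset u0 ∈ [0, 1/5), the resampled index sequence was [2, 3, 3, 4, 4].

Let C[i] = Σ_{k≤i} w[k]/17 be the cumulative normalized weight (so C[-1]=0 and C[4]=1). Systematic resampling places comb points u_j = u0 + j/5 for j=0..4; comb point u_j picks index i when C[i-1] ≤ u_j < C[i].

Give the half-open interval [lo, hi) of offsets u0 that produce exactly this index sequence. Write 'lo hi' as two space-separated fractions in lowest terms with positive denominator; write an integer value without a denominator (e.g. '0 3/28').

1/17 16/85

C = [1/17, 1/17, 4/17, 10/17, 1]
j=0 picked index 2: u0 ∈ [1/17, 4/17)
j=1 picked index 3: u0 ∈ [3/85, 33/85)
j=2 picked index 3: u0 ∈ [-14/85, 16/85)
j=3 picked index 4: u0 ∈ [-1/85, 2/5)
j=4 picked index 4: u0 ∈ [-18/85, 1/5)
intersection: [1/17, 16/85)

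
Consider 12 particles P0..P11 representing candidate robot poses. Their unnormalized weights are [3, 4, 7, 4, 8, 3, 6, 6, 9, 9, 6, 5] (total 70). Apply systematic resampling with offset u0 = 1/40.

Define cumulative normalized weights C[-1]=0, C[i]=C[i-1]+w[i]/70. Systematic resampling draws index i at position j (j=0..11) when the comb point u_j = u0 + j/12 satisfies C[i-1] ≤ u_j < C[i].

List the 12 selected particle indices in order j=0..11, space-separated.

0 2 2 4 4 6 7 8 8 9 10 11

C = [3/70, 1/10, 1/5, 9/35, 13/35, 29/70, 1/2, 41/70, 5/7, 59/70, 13/14, 1]
j=0: u_0=1/40 ∈ [0, 3/70) → index 0
j=1: u_1=13/120 ∈ [1/10, 1/5) → index 2
j=2: u_2=23/120 ∈ [1/10, 1/5) → index 2
j=3: u_3=11/40 ∈ [9/35, 13/35) → index 4
j=4: u_4=43/120 ∈ [9/35, 13/35) → index 4
j=5: u_5=53/120 ∈ [29/70, 1/2) → index 6
j=6: u_6=21/40 ∈ [1/2, 41/70) → index 7
j=7: u_7=73/120 ∈ [41/70, 5/7) → index 8
j=8: u_8=83/120 ∈ [41/70, 5/7) → index 8
j=9: u_9=31/40 ∈ [5/7, 59/70) → index 9
j=10: u_10=103/120 ∈ [59/70, 13/14) → index 10
j=11: u_11=113/120 ∈ [13/14, 1) → index 11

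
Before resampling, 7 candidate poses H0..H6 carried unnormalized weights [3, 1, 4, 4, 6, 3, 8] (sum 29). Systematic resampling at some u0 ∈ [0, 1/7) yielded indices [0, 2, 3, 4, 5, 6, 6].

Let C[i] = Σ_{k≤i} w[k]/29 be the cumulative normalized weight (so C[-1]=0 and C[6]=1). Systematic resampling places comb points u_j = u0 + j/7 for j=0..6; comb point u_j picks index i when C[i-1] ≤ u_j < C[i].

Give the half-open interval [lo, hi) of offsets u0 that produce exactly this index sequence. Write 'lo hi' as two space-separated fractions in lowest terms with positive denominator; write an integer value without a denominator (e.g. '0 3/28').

C = [3/29, 4/29, 8/29, 12/29, 18/29, 21/29, 1]
j=0 picked index 0: u0 ∈ [0, 3/29)
j=1 picked index 2: u0 ∈ [-1/203, 27/203)
j=2 picked index 3: u0 ∈ [-2/203, 26/203)
j=3 picked index 4: u0 ∈ [-3/203, 39/203)
j=4 picked index 5: u0 ∈ [10/203, 31/203)
j=5 picked index 6: u0 ∈ [2/203, 2/7)
j=6 picked index 6: u0 ∈ [-27/203, 1/7)
intersection: [10/203, 3/29)

10/203 3/29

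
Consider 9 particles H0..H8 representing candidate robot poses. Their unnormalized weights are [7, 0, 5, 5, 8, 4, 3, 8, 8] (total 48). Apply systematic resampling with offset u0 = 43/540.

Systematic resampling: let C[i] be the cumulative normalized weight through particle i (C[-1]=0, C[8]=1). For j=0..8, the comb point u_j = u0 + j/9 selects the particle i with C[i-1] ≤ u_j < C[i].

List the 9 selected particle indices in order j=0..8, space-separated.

0 2 3 4 5 6 7 8 8

C = [7/48, 7/48, 1/4, 17/48, 25/48, 29/48, 2/3, 5/6, 1]
j=0: u_0=43/540 ∈ [0, 7/48) → index 0
j=1: u_1=103/540 ∈ [7/48, 1/4) → index 2
j=2: u_2=163/540 ∈ [1/4, 17/48) → index 3
j=3: u_3=223/540 ∈ [17/48, 25/48) → index 4
j=4: u_4=283/540 ∈ [25/48, 29/48) → index 5
j=5: u_5=343/540 ∈ [29/48, 2/3) → index 6
j=6: u_6=403/540 ∈ [2/3, 5/6) → index 7
j=7: u_7=463/540 ∈ [5/6, 1) → index 8
j=8: u_8=523/540 ∈ [5/6, 1) → index 8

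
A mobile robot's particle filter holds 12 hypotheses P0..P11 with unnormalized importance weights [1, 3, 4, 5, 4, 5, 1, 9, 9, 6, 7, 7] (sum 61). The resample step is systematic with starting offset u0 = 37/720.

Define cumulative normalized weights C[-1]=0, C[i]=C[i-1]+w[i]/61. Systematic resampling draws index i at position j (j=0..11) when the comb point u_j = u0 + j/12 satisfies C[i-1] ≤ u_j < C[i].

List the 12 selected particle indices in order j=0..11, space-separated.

C = [1/61, 4/61, 8/61, 13/61, 17/61, 22/61, 23/61, 32/61, 41/61, 47/61, 54/61, 1]
j=0: u_0=37/720 ∈ [1/61, 4/61) → index 1
j=1: u_1=97/720 ∈ [8/61, 13/61) → index 3
j=2: u_2=157/720 ∈ [13/61, 17/61) → index 4
j=3: u_3=217/720 ∈ [17/61, 22/61) → index 5
j=4: u_4=277/720 ∈ [23/61, 32/61) → index 7
j=5: u_5=337/720 ∈ [23/61, 32/61) → index 7
j=6: u_6=397/720 ∈ [32/61, 41/61) → index 8
j=7: u_7=457/720 ∈ [32/61, 41/61) → index 8
j=8: u_8=517/720 ∈ [41/61, 47/61) → index 9
j=9: u_9=577/720 ∈ [47/61, 54/61) → index 10
j=10: u_10=637/720 ∈ [47/61, 54/61) → index 10
j=11: u_11=697/720 ∈ [54/61, 1) → index 11

1 3 4 5 7 7 8 8 9 10 10 11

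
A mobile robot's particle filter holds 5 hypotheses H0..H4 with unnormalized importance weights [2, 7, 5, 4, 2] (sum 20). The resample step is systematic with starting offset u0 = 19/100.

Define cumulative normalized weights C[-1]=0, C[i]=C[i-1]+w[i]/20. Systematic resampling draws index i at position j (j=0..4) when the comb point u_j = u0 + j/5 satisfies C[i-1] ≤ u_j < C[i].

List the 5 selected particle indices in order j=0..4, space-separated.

1 1 2 3 4

C = [1/10, 9/20, 7/10, 9/10, 1]
j=0: u_0=19/100 ∈ [1/10, 9/20) → index 1
j=1: u_1=39/100 ∈ [1/10, 9/20) → index 1
j=2: u_2=59/100 ∈ [9/20, 7/10) → index 2
j=3: u_3=79/100 ∈ [7/10, 9/10) → index 3
j=4: u_4=99/100 ∈ [9/10, 1) → index 4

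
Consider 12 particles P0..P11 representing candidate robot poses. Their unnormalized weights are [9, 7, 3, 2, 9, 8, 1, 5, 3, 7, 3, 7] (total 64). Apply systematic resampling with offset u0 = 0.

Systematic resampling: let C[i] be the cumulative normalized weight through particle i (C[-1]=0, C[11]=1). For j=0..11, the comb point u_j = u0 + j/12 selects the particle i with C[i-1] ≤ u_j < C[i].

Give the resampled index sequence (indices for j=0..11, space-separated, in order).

0 0 1 2 4 4 5 5 7 9 9 11

C = [9/64, 1/4, 19/64, 21/64, 15/32, 19/32, 39/64, 11/16, 47/64, 27/32, 57/64, 1]
j=0: u_0=0 ∈ [0, 9/64) → index 0
j=1: u_1=1/12 ∈ [0, 9/64) → index 0
j=2: u_2=1/6 ∈ [9/64, 1/4) → index 1
j=3: u_3=1/4 ∈ [1/4, 19/64) → index 2
j=4: u_4=1/3 ∈ [21/64, 15/32) → index 4
j=5: u_5=5/12 ∈ [21/64, 15/32) → index 4
j=6: u_6=1/2 ∈ [15/32, 19/32) → index 5
j=7: u_7=7/12 ∈ [15/32, 19/32) → index 5
j=8: u_8=2/3 ∈ [39/64, 11/16) → index 7
j=9: u_9=3/4 ∈ [47/64, 27/32) → index 9
j=10: u_10=5/6 ∈ [47/64, 27/32) → index 9
j=11: u_11=11/12 ∈ [57/64, 1) → index 11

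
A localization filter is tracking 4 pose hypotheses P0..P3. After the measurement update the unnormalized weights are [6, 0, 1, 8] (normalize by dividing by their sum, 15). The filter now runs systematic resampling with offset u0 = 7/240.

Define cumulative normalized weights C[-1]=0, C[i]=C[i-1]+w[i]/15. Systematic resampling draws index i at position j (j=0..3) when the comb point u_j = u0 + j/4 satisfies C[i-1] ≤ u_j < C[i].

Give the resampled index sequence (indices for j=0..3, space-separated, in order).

0 0 3 3

C = [2/5, 2/5, 7/15, 1]
j=0: u_0=7/240 ∈ [0, 2/5) → index 0
j=1: u_1=67/240 ∈ [0, 2/5) → index 0
j=2: u_2=127/240 ∈ [7/15, 1) → index 3
j=3: u_3=187/240 ∈ [7/15, 1) → index 3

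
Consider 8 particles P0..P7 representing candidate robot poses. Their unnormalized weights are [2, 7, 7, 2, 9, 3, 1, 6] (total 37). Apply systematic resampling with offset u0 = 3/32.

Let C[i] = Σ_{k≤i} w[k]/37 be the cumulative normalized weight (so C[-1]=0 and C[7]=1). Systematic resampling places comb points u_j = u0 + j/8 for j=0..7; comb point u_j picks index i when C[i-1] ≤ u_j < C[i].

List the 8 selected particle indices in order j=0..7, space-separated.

C = [2/37, 9/37, 16/37, 18/37, 27/37, 30/37, 31/37, 1]
j=0: u_0=3/32 ∈ [2/37, 9/37) → index 1
j=1: u_1=7/32 ∈ [2/37, 9/37) → index 1
j=2: u_2=11/32 ∈ [9/37, 16/37) → index 2
j=3: u_3=15/32 ∈ [16/37, 18/37) → index 3
j=4: u_4=19/32 ∈ [18/37, 27/37) → index 4
j=5: u_5=23/32 ∈ [18/37, 27/37) → index 4
j=6: u_6=27/32 ∈ [31/37, 1) → index 7
j=7: u_7=31/32 ∈ [31/37, 1) → index 7

1 1 2 3 4 4 7 7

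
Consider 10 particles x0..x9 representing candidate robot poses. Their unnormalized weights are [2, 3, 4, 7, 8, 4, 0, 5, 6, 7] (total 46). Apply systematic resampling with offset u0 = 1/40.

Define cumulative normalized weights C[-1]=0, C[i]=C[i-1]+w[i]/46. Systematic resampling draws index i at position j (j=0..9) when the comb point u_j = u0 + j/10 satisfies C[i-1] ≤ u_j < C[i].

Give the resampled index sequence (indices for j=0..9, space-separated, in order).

C = [1/23, 5/46, 9/46, 8/23, 12/23, 14/23, 14/23, 33/46, 39/46, 1]
j=0: u_0=1/40 ∈ [0, 1/23) → index 0
j=1: u_1=1/8 ∈ [5/46, 9/46) → index 2
j=2: u_2=9/40 ∈ [9/46, 8/23) → index 3
j=3: u_3=13/40 ∈ [9/46, 8/23) → index 3
j=4: u_4=17/40 ∈ [8/23, 12/23) → index 4
j=5: u_5=21/40 ∈ [12/23, 14/23) → index 5
j=6: u_6=5/8 ∈ [14/23, 33/46) → index 7
j=7: u_7=29/40 ∈ [33/46, 39/46) → index 8
j=8: u_8=33/40 ∈ [33/46, 39/46) → index 8
j=9: u_9=37/40 ∈ [39/46, 1) → index 9

0 2 3 3 4 5 7 8 8 9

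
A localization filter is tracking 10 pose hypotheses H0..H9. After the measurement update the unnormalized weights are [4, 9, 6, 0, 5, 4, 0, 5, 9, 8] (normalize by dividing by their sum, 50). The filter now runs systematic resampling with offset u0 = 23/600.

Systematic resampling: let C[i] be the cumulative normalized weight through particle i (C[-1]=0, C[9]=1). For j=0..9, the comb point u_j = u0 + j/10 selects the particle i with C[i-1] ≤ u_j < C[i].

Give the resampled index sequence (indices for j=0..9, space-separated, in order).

0 1 1 2 4 5 7 8 8 9

C = [2/25, 13/50, 19/50, 19/50, 12/25, 14/25, 14/25, 33/50, 21/25, 1]
j=0: u_0=23/600 ∈ [0, 2/25) → index 0
j=1: u_1=83/600 ∈ [2/25, 13/50) → index 1
j=2: u_2=143/600 ∈ [2/25, 13/50) → index 1
j=3: u_3=203/600 ∈ [13/50, 19/50) → index 2
j=4: u_4=263/600 ∈ [19/50, 12/25) → index 4
j=5: u_5=323/600 ∈ [12/25, 14/25) → index 5
j=6: u_6=383/600 ∈ [14/25, 33/50) → index 7
j=7: u_7=443/600 ∈ [33/50, 21/25) → index 8
j=8: u_8=503/600 ∈ [33/50, 21/25) → index 8
j=9: u_9=563/600 ∈ [21/25, 1) → index 9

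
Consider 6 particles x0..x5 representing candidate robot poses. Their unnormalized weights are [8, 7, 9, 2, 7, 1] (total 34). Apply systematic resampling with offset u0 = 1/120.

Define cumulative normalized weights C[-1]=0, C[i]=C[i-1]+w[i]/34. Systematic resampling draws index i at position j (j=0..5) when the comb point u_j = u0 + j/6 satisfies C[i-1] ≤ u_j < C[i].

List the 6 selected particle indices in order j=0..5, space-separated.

0 0 1 2 2 4

C = [4/17, 15/34, 12/17, 13/17, 33/34, 1]
j=0: u_0=1/120 ∈ [0, 4/17) → index 0
j=1: u_1=7/40 ∈ [0, 4/17) → index 0
j=2: u_2=41/120 ∈ [4/17, 15/34) → index 1
j=3: u_3=61/120 ∈ [15/34, 12/17) → index 2
j=4: u_4=27/40 ∈ [15/34, 12/17) → index 2
j=5: u_5=101/120 ∈ [13/17, 33/34) → index 4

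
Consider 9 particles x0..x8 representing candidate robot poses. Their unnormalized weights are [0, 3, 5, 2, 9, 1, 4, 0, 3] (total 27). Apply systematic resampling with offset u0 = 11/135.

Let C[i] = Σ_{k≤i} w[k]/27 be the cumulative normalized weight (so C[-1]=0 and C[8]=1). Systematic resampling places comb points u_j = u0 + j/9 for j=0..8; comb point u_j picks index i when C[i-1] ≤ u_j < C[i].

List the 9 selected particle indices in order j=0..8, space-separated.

1 2 3 4 4 4 6 6 8

C = [0, 1/9, 8/27, 10/27, 19/27, 20/27, 8/9, 8/9, 1]
j=0: u_0=11/135 ∈ [0, 1/9) → index 1
j=1: u_1=26/135 ∈ [1/9, 8/27) → index 2
j=2: u_2=41/135 ∈ [8/27, 10/27) → index 3
j=3: u_3=56/135 ∈ [10/27, 19/27) → index 4
j=4: u_4=71/135 ∈ [10/27, 19/27) → index 4
j=5: u_5=86/135 ∈ [10/27, 19/27) → index 4
j=6: u_6=101/135 ∈ [20/27, 8/9) → index 6
j=7: u_7=116/135 ∈ [20/27, 8/9) → index 6
j=8: u_8=131/135 ∈ [8/9, 1) → index 8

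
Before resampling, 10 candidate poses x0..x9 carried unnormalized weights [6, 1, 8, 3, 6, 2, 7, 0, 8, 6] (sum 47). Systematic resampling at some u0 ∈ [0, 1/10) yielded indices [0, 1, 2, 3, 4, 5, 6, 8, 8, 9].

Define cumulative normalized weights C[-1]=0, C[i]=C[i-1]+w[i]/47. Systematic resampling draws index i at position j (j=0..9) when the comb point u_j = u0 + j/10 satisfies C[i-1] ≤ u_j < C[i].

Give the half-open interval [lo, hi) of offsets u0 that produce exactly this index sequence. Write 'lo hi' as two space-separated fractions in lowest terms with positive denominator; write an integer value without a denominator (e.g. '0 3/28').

C = [6/47, 7/47, 15/47, 18/47, 24/47, 26/47, 33/47, 33/47, 41/47, 1]
j=0 picked index 0: u0 ∈ [0, 6/47)
j=1 picked index 1: u0 ∈ [13/470, 23/470)
j=2 picked index 2: u0 ∈ [-12/235, 28/235)
j=3 picked index 3: u0 ∈ [9/470, 39/470)
j=4 picked index 4: u0 ∈ [-4/235, 26/235)
j=5 picked index 5: u0 ∈ [1/94, 5/94)
j=6 picked index 6: u0 ∈ [-11/235, 24/235)
j=7 picked index 8: u0 ∈ [1/470, 81/470)
j=8 picked index 8: u0 ∈ [-23/235, 17/235)
j=9 picked index 9: u0 ∈ [-13/470, 1/10)
intersection: [13/470, 23/470)

13/470 23/470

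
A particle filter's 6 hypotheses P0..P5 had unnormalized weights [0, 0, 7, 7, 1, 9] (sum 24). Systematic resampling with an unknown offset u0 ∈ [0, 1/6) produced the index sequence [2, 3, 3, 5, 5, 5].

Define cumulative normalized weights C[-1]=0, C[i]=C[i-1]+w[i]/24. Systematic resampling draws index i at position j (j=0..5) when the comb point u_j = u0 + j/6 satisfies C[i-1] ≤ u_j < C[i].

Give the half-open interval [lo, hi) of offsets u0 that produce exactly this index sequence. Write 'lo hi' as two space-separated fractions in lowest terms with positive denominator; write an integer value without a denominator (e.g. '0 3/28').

1/8 1/6

C = [0, 0, 7/24, 7/12, 5/8, 1]
j=0 picked index 2: u0 ∈ [0, 7/24)
j=1 picked index 3: u0 ∈ [1/8, 5/12)
j=2 picked index 3: u0 ∈ [-1/24, 1/4)
j=3 picked index 5: u0 ∈ [1/8, 1/2)
j=4 picked index 5: u0 ∈ [-1/24, 1/3)
j=5 picked index 5: u0 ∈ [-5/24, 1/6)
intersection: [1/8, 1/6)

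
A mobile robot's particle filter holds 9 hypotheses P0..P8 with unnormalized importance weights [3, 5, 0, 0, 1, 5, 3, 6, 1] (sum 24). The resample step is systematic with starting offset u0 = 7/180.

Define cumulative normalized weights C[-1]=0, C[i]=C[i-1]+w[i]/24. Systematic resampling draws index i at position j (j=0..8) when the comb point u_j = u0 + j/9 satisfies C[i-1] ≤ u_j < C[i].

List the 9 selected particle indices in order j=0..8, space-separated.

0 1 1 4 5 6 6 7 7

C = [1/8, 1/3, 1/3, 1/3, 3/8, 7/12, 17/24, 23/24, 1]
j=0: u_0=7/180 ∈ [0, 1/8) → index 0
j=1: u_1=3/20 ∈ [1/8, 1/3) → index 1
j=2: u_2=47/180 ∈ [1/8, 1/3) → index 1
j=3: u_3=67/180 ∈ [1/3, 3/8) → index 4
j=4: u_4=29/60 ∈ [3/8, 7/12) → index 5
j=5: u_5=107/180 ∈ [7/12, 17/24) → index 6
j=6: u_6=127/180 ∈ [7/12, 17/24) → index 6
j=7: u_7=49/60 ∈ [17/24, 23/24) → index 7
j=8: u_8=167/180 ∈ [17/24, 23/24) → index 7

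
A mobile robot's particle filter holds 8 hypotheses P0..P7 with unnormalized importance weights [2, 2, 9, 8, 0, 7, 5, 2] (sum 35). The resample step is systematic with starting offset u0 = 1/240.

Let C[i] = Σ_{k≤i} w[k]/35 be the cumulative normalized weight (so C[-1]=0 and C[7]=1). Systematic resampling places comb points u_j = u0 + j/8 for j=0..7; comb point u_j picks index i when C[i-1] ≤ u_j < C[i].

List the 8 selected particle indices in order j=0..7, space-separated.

C = [2/35, 4/35, 13/35, 3/5, 3/5, 4/5, 33/35, 1]
j=0: u_0=1/240 ∈ [0, 2/35) → index 0
j=1: u_1=31/240 ∈ [4/35, 13/35) → index 2
j=2: u_2=61/240 ∈ [4/35, 13/35) → index 2
j=3: u_3=91/240 ∈ [13/35, 3/5) → index 3
j=4: u_4=121/240 ∈ [13/35, 3/5) → index 3
j=5: u_5=151/240 ∈ [3/5, 4/5) → index 5
j=6: u_6=181/240 ∈ [3/5, 4/5) → index 5
j=7: u_7=211/240 ∈ [4/5, 33/35) → index 6

0 2 2 3 3 5 5 6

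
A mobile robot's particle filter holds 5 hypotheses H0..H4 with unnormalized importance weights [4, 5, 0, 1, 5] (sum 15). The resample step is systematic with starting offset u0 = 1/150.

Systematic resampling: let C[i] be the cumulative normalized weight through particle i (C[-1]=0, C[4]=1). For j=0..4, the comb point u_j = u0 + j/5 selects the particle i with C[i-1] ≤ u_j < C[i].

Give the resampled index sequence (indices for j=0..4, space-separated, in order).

C = [4/15, 3/5, 3/5, 2/3, 1]
j=0: u_0=1/150 ∈ [0, 4/15) → index 0
j=1: u_1=31/150 ∈ [0, 4/15) → index 0
j=2: u_2=61/150 ∈ [4/15, 3/5) → index 1
j=3: u_3=91/150 ∈ [3/5, 2/3) → index 3
j=4: u_4=121/150 ∈ [2/3, 1) → index 4

0 0 1 3 4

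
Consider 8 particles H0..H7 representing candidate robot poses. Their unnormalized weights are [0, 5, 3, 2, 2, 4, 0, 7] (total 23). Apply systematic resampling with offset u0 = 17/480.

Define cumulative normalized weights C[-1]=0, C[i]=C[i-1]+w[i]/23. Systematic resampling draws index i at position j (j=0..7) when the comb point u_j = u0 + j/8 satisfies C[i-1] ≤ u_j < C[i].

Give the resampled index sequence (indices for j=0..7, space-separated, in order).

1 1 2 3 5 5 7 7

C = [0, 5/23, 8/23, 10/23, 12/23, 16/23, 16/23, 1]
j=0: u_0=17/480 ∈ [0, 5/23) → index 1
j=1: u_1=77/480 ∈ [0, 5/23) → index 1
j=2: u_2=137/480 ∈ [5/23, 8/23) → index 2
j=3: u_3=197/480 ∈ [8/23, 10/23) → index 3
j=4: u_4=257/480 ∈ [12/23, 16/23) → index 5
j=5: u_5=317/480 ∈ [12/23, 16/23) → index 5
j=6: u_6=377/480 ∈ [16/23, 1) → index 7
j=7: u_7=437/480 ∈ [16/23, 1) → index 7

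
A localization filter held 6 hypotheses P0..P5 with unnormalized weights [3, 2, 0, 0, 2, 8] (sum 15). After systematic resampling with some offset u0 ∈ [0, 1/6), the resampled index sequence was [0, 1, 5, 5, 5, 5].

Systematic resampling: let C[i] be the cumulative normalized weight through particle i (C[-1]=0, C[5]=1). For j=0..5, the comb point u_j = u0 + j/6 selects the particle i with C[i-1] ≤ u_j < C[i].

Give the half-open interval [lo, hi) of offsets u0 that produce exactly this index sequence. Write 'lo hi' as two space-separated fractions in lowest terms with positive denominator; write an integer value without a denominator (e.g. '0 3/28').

2/15 1/6

C = [1/5, 1/3, 1/3, 1/3, 7/15, 1]
j=0 picked index 0: u0 ∈ [0, 1/5)
j=1 picked index 1: u0 ∈ [1/30, 1/6)
j=2 picked index 5: u0 ∈ [2/15, 2/3)
j=3 picked index 5: u0 ∈ [-1/30, 1/2)
j=4 picked index 5: u0 ∈ [-1/5, 1/3)
j=5 picked index 5: u0 ∈ [-11/30, 1/6)
intersection: [2/15, 1/6)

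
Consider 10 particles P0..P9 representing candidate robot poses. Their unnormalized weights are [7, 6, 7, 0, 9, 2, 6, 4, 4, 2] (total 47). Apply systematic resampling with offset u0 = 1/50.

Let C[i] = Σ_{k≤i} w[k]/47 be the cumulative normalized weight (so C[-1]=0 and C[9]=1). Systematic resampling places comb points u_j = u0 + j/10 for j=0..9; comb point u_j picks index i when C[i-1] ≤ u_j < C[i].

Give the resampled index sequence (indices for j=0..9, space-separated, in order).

0 0 1 2 2 4 5 6 7 8

C = [7/47, 13/47, 20/47, 20/47, 29/47, 31/47, 37/47, 41/47, 45/47, 1]
j=0: u_0=1/50 ∈ [0, 7/47) → index 0
j=1: u_1=3/25 ∈ [0, 7/47) → index 0
j=2: u_2=11/50 ∈ [7/47, 13/47) → index 1
j=3: u_3=8/25 ∈ [13/47, 20/47) → index 2
j=4: u_4=21/50 ∈ [13/47, 20/47) → index 2
j=5: u_5=13/25 ∈ [20/47, 29/47) → index 4
j=6: u_6=31/50 ∈ [29/47, 31/47) → index 5
j=7: u_7=18/25 ∈ [31/47, 37/47) → index 6
j=8: u_8=41/50 ∈ [37/47, 41/47) → index 7
j=9: u_9=23/25 ∈ [41/47, 45/47) → index 8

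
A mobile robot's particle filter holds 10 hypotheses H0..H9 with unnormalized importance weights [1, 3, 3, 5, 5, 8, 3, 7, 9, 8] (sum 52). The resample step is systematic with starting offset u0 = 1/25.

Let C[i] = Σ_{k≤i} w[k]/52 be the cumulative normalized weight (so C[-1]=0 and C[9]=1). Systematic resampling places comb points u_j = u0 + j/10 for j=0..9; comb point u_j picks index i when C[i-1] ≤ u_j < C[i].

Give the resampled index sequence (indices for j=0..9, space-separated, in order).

C = [1/52, 1/13, 7/52, 3/13, 17/52, 25/52, 7/13, 35/52, 11/13, 1]
j=0: u_0=1/25 ∈ [1/52, 1/13) → index 1
j=1: u_1=7/50 ∈ [7/52, 3/13) → index 3
j=2: u_2=6/25 ∈ [3/13, 17/52) → index 4
j=3: u_3=17/50 ∈ [17/52, 25/52) → index 5
j=4: u_4=11/25 ∈ [17/52, 25/52) → index 5
j=5: u_5=27/50 ∈ [7/13, 35/52) → index 7
j=6: u_6=16/25 ∈ [7/13, 35/52) → index 7
j=7: u_7=37/50 ∈ [35/52, 11/13) → index 8
j=8: u_8=21/25 ∈ [35/52, 11/13) → index 8
j=9: u_9=47/50 ∈ [11/13, 1) → index 9

1 3 4 5 5 7 7 8 8 9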